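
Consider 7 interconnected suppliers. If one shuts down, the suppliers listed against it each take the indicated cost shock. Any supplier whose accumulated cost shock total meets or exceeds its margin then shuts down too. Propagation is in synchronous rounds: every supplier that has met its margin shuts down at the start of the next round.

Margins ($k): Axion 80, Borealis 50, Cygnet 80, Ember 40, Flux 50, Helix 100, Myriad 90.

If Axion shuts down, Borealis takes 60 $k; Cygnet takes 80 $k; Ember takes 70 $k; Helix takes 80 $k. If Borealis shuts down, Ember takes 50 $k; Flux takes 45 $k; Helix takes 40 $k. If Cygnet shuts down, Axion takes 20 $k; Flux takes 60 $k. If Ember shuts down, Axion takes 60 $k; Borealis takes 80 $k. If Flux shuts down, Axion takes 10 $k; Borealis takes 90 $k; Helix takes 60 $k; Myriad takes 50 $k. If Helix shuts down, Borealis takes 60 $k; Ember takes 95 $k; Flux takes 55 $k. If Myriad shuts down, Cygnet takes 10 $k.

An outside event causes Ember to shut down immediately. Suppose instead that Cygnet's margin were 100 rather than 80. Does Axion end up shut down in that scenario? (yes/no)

no

With Cygnet's margin at 100:
Round 1 — Ember shuts down (initial).
  Axion: +60 → 60 < 80
  Borealis: +80 → 80 ≥ 50
Round 2 — Borealis shuts down.
  Flux: +45 → 45 < 50
  Helix: +40 → 40 < 100
No further shutdowns.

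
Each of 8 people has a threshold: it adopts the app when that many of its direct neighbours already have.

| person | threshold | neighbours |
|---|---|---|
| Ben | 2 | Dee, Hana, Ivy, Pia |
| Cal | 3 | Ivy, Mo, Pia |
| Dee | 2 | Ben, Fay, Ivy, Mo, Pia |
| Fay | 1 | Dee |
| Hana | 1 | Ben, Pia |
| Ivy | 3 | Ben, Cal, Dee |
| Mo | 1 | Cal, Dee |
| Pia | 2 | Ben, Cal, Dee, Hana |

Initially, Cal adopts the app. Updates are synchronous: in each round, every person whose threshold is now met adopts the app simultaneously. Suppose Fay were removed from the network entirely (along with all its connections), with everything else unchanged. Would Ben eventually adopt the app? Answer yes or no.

With Fay removed:
Round 1 — Cal adopts the app (initial).
Round 2 — checking thresholds:
  Ivy: 1 of 3 neighbours < 3, holds.
  Mo: 1 of 2 neighbours ≥ 1, adopts the app.
  Pia: 1 of 4 neighbours < 2, holds.
Round 3 — no new adoptions; cascade stops.

no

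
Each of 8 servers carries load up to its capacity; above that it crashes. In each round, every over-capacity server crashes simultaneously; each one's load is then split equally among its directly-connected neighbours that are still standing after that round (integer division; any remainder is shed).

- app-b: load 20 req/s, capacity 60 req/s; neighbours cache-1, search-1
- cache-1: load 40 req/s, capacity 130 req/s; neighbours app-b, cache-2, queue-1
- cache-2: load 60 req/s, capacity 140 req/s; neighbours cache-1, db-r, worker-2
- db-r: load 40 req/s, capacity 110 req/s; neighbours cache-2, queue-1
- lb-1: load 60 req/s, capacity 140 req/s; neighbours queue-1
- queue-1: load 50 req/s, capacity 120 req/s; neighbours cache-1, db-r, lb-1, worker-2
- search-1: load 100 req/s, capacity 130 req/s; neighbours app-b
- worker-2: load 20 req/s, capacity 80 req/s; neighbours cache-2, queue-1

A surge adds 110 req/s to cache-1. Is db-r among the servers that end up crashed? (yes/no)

Round 1 — cache-1 at 150 > 130. cache-1 crashes.
  cache-1 sheds 150 req/s to app-b, cache-2, queue-1: 50 each.
    app-b: 20+50 = 70 > 60
    cache-2: 60+50 = 110 ≤ 140
    queue-1: 50+50 = 100 ≤ 120
Round 2 — app-b crashes.
  app-b sheds 70 req/s to search-1: 70 each.
    search-1: 100+70 = 170 > 130
Round 3 — search-1 crashes.
  search-1 sheds 170 req/s: no online neighbours, lost.
No further crashes.

no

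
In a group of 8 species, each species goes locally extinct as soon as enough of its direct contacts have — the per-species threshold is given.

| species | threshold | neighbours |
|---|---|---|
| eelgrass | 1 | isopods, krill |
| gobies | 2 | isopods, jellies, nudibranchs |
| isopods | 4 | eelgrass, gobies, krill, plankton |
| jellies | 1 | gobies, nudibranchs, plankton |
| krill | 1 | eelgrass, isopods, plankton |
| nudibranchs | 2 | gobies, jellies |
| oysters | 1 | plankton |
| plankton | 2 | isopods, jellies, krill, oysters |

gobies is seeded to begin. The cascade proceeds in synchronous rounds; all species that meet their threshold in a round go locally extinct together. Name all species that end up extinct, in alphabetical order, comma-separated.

gobies, jellies, nudibranchs

Round 1 — gobies goes locally extinct (initial).
Round 2 — checking thresholds:
  isopods: 1 of 4 neighbours < 4, not yet.
  jellies: 1 of 3 neighbours ≥ 1, goes locally extinct.
  nudibranchs: 1 of 2 neighbours < 2, not yet.
Round 3 — checking thresholds:
  isopods: 1 of 4 neighbours < 4, not yet.
  nudibranchs: 2 of 2 neighbours ≥ 2, goes locally extinct.
  plankton: 1 of 4 neighbours < 2, not yet.
Round 4 — no new extinctions; cascade stops.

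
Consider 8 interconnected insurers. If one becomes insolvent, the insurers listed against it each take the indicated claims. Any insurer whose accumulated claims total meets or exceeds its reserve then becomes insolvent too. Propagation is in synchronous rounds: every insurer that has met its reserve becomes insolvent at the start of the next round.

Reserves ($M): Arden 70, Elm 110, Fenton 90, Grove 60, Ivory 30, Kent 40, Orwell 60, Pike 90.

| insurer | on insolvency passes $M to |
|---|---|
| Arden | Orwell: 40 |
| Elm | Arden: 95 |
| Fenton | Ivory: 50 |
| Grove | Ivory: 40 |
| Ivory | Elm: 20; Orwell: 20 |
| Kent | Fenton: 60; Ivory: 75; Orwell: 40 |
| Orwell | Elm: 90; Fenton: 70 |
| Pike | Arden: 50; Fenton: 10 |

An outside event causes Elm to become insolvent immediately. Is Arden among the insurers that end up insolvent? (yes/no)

yes

Round 1 — Elm becomes insolvent (initial).
  Arden: +95 → 95 ≥ 70
Round 2 — Arden becomes insolvent.
  Orwell: +40 → 40 < 60
No further insolvencies.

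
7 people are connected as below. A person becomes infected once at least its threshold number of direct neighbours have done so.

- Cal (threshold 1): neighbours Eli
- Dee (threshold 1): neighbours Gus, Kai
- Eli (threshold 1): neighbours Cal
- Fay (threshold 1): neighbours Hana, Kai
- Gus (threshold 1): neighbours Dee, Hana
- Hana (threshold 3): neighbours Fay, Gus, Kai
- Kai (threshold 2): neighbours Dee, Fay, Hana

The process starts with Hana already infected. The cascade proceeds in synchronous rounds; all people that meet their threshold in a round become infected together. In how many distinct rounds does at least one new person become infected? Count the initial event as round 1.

3

Round 1 — Hana becomes infected (initial).
Round 2 — checking thresholds:
  Fay: 1 of 2 neighbours ≥ 1, becomes infected.
  Gus: 1 of 2 neighbours ≥ 1, becomes infected.
  Kai: 1 of 3 neighbours < 2, below threshold.
Round 3 — checking thresholds:
  Dee: 1 of 2 neighbours ≥ 1, becomes infected.
  Kai: 2 of 3 neighbours ≥ 2, becomes infected.
Round 4 — no new infections; cascade stops.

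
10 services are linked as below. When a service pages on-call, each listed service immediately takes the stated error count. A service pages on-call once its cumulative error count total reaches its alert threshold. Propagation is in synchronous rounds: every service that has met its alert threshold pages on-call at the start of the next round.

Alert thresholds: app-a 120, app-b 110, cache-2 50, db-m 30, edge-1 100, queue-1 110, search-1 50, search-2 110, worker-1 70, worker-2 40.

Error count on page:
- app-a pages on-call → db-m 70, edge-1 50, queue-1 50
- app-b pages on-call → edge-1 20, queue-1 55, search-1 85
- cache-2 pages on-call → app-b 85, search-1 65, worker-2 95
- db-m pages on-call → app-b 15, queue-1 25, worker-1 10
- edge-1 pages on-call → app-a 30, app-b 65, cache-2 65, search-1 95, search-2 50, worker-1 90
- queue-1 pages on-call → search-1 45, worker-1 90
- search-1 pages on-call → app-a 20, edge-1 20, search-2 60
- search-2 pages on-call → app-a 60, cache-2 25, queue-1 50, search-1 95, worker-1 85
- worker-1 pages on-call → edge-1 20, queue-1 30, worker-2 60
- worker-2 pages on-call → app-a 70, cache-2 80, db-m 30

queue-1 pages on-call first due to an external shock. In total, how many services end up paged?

Round 1 — queue-1 pages on-call (initial).
  search-1: +45 → 45 < 50
  worker-1: +90 → 90 ≥ 70
Round 2 — worker-1 pages on-call.
  edge-1: +20 → 20 < 100
  worker-2: +60 → 60 ≥ 40
Round 3 — worker-2 pages on-call.
  app-a: +70 → 70 < 120
  cache-2: +80 → 80 ≥ 50
  db-m: +30 → 30 ≥ 30
Round 4 — cache-2, db-m page on-call.
  app-b: +85+15 → 100 < 110
  search-1: +65 → 110 ≥ 50
Round 5 — search-1 pages on-call.
  app-a: +20 → 90 < 120
  edge-1: +20 → 40 < 100
  search-2: +60 → 60 < 110
No further pages.

6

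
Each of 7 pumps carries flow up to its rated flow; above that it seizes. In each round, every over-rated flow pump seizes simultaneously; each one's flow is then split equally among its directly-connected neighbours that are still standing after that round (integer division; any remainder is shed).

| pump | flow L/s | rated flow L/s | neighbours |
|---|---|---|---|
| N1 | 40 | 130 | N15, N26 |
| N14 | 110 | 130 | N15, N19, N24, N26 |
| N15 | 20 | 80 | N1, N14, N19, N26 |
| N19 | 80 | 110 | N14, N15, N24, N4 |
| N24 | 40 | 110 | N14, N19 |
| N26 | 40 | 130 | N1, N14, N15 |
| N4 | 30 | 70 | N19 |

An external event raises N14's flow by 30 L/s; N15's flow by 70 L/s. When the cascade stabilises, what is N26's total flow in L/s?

Round 1 — N14 at 140 > 130; N15 at 90 > 80. N14, N15 seize.
  N14 sheds 140 L/s to N19, N24, N26: 46 each (2 lost).
    N19: 80+46 = 126 > 110
    N24: 40+46 = 86 ≤ 110
    N26: 40+46 = 86 ≤ 130
  N15 sheds 90 L/s to N1, N19, N26: 30 each.
    N1: 40+30 = 70 ≤ 130
    N19: 126+30 = 156 > 110
    N26: 86+30 = 116 ≤ 130
Round 2 — N19 seizes.
  N19 sheds 156 L/s to N24, N4: 78 each.
    N24: 86+78 = 164 > 110
    N4: 30+78 = 108 > 70
Round 3 — N24, N4 seize.
  N24 sheds 164 L/s: no online neighbours, lost.
  N4 sheds 108 L/s: no online neighbours, lost.
No further seizures.

116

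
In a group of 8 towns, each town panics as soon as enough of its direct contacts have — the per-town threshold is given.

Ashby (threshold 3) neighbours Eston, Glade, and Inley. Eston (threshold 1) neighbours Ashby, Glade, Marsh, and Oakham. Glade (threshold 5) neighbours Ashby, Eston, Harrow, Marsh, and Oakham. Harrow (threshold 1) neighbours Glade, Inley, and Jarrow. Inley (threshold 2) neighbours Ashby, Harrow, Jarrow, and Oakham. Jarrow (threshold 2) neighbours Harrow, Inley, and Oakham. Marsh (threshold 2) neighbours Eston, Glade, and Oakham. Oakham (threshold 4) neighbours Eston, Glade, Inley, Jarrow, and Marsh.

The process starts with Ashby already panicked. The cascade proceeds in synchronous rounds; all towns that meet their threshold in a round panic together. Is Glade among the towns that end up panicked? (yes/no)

no

Round 1 — Ashby panics (initial).
Round 2 — checking thresholds:
  Eston: 1 of 4 neighbours ≥ 1, panics.
  Glade: 1 of 5 neighbours < 5, not yet.
  Inley: 1 of 4 neighbours < 2, not yet.
Round 3 — no new panics; cascade stops.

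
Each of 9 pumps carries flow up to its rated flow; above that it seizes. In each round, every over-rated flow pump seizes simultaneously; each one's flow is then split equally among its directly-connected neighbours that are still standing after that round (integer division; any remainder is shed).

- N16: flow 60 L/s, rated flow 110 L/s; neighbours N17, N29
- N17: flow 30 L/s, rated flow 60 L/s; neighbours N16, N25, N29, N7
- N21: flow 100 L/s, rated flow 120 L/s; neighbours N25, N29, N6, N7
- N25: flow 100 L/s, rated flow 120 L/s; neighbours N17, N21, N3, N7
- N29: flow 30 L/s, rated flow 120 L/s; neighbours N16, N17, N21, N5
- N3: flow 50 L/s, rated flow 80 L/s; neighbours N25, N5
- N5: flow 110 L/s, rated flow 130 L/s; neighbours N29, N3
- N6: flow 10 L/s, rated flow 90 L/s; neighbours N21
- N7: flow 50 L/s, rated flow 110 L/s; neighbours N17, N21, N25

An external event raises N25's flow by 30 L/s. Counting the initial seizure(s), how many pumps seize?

8

Round 1 — N25 at 130 > 120. N25 seizes.
  N25 sheds 130 L/s to N17, N21, N3, N7: 32 each (2 lost).
    N17: 30+32 = 62 > 60
    N21: 100+32 = 132 > 120
    N3: 50+32 = 82 > 80
    N7: 50+32 = 82 ≤ 110
Round 2 — N17, N21, N3 seize.
  N17 sheds 62 L/s to N16, N29, N7: 20 each (2 lost).
    N16: 60+20 = 80 ≤ 110
    N29: 30+20 = 50 ≤ 120
    N7: 82+20 = 102 ≤ 110
  N21 sheds 132 L/s to N29, N6, N7: 44 each.
    N29: 50+44 = 94 ≤ 120
    N6: 10+44 = 54 ≤ 90
    N7: 102+44 = 146 > 110
  N3 sheds 82 L/s to N5: 82 each.
    N5: 110+82 = 192 > 130
Round 3 — N5, N7 seize.
  N5 sheds 192 L/s to N29: 192 each.
    N29: 94+192 = 286 > 120
  N7 sheds 146 L/s: no online neighbours, lost.
Round 4 — N29 seizes.
  N29 sheds 286 L/s to N16: 286 each.
    N16: 80+286 = 366 > 110
Round 5 — N16 seizes.
  N16 sheds 366 L/s: no online neighbours, lost.
No further seizures.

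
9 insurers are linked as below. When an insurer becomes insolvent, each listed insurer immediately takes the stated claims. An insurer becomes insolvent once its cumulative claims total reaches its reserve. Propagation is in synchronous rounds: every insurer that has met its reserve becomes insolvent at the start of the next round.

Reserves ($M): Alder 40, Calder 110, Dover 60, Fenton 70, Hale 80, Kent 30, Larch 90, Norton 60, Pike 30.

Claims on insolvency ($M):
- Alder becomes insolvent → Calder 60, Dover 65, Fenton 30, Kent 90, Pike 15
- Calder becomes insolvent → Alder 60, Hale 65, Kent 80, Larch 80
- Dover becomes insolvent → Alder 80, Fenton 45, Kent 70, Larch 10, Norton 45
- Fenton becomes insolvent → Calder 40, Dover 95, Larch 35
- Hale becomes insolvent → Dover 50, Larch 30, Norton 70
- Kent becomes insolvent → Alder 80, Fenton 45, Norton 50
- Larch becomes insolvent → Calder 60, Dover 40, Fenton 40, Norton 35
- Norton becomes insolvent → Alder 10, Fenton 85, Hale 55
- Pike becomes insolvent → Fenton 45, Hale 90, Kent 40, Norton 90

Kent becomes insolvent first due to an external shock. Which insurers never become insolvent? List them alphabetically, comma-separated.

Calder, Hale, Larch, Pike

Round 1 — Kent becomes insolvent (initial).
  Alder: +80 → 80 ≥ 40
  Fenton: +45 → 45 < 70
  Norton: +50 → 50 < 60
Round 2 — Alder becomes insolvent.
  Calder: +60 → 60 < 110
  Dover: +65 → 65 ≥ 60
  Fenton: +30 → 75 ≥ 70
  Pike: +15 → 15 < 30
Round 3 — Dover, Fenton become insolvent.
  Calder: +40 → 100 < 110
  Larch: +10+35 → 45 < 90
  Norton: +45 → 95 ≥ 60
Round 4 — Norton becomes insolvent.
  Hale: +55 → 55 < 80
No further insolvencies.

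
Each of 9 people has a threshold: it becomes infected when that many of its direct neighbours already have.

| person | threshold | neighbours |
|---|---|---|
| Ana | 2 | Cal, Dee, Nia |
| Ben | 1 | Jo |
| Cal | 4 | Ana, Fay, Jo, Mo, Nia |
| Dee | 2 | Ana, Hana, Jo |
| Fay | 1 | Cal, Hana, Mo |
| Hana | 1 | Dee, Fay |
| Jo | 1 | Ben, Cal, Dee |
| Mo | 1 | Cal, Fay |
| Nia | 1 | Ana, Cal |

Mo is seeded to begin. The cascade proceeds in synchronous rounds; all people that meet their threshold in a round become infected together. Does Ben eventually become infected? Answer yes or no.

Round 1 — Mo becomes infected (initial).
Round 2 — checking thresholds:
  Cal: 1 of 5 neighbours < 4, not yet.
  Fay: 1 of 3 neighbours ≥ 1, becomes infected.
Round 3 — checking thresholds:
  Cal: 2 of 5 neighbours < 4, not yet.
  Hana: 1 of 2 neighbours ≥ 1, becomes infected.
Round 4 — no new infections; cascade stops.

no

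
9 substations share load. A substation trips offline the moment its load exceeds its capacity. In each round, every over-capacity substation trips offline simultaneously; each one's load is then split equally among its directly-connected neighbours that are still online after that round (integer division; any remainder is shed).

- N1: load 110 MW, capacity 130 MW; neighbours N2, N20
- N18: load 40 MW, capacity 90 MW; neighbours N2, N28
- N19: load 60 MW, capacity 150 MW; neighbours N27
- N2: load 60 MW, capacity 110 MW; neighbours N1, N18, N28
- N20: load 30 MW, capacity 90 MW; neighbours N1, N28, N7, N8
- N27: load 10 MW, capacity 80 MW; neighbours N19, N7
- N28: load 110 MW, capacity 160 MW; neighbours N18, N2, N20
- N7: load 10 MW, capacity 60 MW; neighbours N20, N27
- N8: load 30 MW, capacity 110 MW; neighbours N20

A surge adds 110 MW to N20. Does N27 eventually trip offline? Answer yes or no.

no

Round 1 — N20 at 140 > 90. N20 trips offline.
  N20 sheds 140 MW to N1, N28, N7, N8: 35 each.
    N1: 110+35 = 145 > 130
    N28: 110+35 = 145 ≤ 160
    N7: 10+35 = 45 ≤ 60
    N8: 30+35 = 65 ≤ 110
Round 2 — N1 trips offline.
  N1 sheds 145 MW to N2: 145 each.
    N2: 60+145 = 205 > 110
Round 3 — N2 trips offline.
  N2 sheds 205 MW to N18, N28: 102 each (1 lost).
    N18: 40+102 = 142 > 90
    N28: 145+102 = 247 > 160
Round 4 — N18, N28 trip offline.
  N18 sheds 142 MW: no online neighbours, lost.
  N28 sheds 247 MW: no online neighbours, lost.
No further trips.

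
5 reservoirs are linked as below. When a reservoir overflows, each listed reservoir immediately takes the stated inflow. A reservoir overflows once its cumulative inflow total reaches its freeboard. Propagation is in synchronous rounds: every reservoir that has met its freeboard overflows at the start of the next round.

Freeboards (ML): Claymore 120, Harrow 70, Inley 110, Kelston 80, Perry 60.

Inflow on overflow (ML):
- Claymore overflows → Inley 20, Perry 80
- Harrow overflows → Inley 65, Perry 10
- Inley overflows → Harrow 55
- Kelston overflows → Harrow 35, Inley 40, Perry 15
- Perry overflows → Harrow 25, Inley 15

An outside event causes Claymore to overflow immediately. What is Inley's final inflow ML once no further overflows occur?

Round 1 — Claymore overflows (initial).
  Inley: +20 → 20 < 110
  Perry: +80 → 80 ≥ 60
Round 2 — Perry overflows.
  Harrow: +25 → 25 < 70
  Inley: +15 → 35 < 110
No further overflows.

35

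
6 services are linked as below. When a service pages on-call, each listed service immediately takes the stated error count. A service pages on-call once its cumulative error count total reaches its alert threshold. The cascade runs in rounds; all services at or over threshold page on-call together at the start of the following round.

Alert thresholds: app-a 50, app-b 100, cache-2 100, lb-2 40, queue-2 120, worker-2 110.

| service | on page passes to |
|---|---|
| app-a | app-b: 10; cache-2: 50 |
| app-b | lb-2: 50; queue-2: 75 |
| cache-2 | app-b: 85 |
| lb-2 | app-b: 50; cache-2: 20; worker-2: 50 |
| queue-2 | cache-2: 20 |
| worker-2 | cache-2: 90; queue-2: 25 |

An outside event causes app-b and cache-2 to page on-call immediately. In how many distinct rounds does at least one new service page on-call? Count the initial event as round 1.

Round 1 — app-b, cache-2 page on-call (initial).
  lb-2: +50 → 50 ≥ 40
  queue-2: +75 → 75 < 120
Round 2 — lb-2 pages on-call.
  worker-2: +50 → 50 < 110
No further pages.

2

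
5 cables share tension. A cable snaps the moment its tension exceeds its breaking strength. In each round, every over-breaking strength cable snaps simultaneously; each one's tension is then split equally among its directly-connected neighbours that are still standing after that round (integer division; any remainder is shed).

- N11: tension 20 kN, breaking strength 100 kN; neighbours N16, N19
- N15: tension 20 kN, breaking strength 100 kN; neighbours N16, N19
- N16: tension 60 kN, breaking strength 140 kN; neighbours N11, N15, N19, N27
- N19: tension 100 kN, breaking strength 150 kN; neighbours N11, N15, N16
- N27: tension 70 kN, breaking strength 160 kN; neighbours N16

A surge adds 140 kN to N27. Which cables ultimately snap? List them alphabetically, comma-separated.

Round 1 — N27 at 210 > 160. N27 snaps.
  N27 sheds 210 kN to N16: 210 each.
    N16: 60+210 = 270 > 140
Round 2 — N16 snaps.
  N16 sheds 270 kN to N11, N15, N19: 90 each.
    N11: 20+90 = 110 > 100
    N15: 20+90 = 110 > 100
    N19: 100+90 = 190 > 150
Round 3 — N11, N15, N19 snap.
  N11 sheds 110 kN: no online neighbours, lost.
  N15 sheds 110 kN: no online neighbours, lost.
  N19 sheds 190 kN: no online neighbours, lost.
No further breaks.

N11, N15, N16, N19, N27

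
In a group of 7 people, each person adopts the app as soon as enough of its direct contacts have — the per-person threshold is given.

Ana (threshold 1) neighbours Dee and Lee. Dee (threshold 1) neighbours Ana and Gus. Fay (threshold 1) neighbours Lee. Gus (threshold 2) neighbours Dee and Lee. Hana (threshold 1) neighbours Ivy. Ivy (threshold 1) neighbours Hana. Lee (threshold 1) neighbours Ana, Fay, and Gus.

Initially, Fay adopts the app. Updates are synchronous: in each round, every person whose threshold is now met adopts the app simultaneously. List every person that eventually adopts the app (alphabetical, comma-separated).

Round 1 — Fay adopts the app (initial).
Round 2 — checking thresholds:
  Lee: 1 of 3 neighbours ≥ 1, adopts the app.
Round 3 — checking thresholds:
  Ana: 1 of 2 neighbours ≥ 1, adopts the app.
  Gus: 1 of 2 neighbours < 2, not yet.
Round 4 — checking thresholds:
  Dee: 1 of 2 neighbours ≥ 1, adopts the app.
  Gus: 1 of 2 neighbours < 2, not yet.
Round 5 — checking thresholds:
  Gus: 2 of 2 neighbours ≥ 2, adopts the app.
Round 6 — no new adoptions; cascade stops.

Ana, Dee, Fay, Gus, Lee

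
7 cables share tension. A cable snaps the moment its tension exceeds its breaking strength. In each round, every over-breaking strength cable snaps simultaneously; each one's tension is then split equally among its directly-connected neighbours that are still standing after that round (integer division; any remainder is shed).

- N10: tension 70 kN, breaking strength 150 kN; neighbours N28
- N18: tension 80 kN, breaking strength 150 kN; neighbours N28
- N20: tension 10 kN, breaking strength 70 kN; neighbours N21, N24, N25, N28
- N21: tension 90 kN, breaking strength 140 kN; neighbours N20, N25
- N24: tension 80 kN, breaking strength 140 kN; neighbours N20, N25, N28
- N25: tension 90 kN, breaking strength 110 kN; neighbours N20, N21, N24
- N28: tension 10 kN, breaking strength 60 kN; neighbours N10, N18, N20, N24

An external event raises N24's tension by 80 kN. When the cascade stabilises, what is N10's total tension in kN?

Round 1 — N24 at 160 > 140. N24 snaps.
  N24 sheds 160 kN to N20, N25, N28: 53 each (1 lost).
    N20: 10+53 = 63 ≤ 70
    N25: 90+53 = 143 > 110
    N28: 10+53 = 63 > 60
Round 2 — N25, N28 snap.
  N25 sheds 143 kN to N20, N21: 71 each (1 lost).
    N20: 63+71 = 134 > 70
    N21: 90+71 = 161 > 140
  N28 sheds 63 kN to N10, N18, N20: 21 each.
    N10: 70+21 = 91 ≤ 150
    N18: 80+21 = 101 ≤ 150
    N20: 134+21 = 155 > 70
Round 3 — N20, N21 snap.
  N20 sheds 155 kN: no online neighbours, lost.
  N21 sheds 161 kN: no online neighbours, lost.
No further breaks.

91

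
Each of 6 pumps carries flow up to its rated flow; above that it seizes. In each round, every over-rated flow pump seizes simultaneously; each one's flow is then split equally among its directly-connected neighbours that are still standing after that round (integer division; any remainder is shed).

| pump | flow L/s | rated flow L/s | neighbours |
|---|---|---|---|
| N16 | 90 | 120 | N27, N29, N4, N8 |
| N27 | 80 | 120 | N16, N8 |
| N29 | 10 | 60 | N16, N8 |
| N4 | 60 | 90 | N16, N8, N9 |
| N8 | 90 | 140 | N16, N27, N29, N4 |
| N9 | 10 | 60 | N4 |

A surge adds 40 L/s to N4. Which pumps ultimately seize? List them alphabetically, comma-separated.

N16, N27, N29, N4, N8

Round 1 — N4 at 100 > 90. N4 seizes.
  N4 sheds 100 L/s to N16, N8, N9: 33 each (1 lost).
    N16: 90+33 = 123 > 120
    N8: 90+33 = 123 ≤ 140
    N9: 10+33 = 43 ≤ 60
Round 2 — N16 seizes.
  N16 sheds 123 L/s to N27, N29, N8: 41 each.
    N27: 80+41 = 121 > 120
    N29: 10+41 = 51 ≤ 60
    N8: 123+41 = 164 > 140
Round 3 — N27, N8 seize.
  N27 sheds 121 L/s: no online neighbours, lost.
  N8 sheds 164 L/s to N29: 164 each.
    N29: 51+164 = 215 > 60
Round 4 — N29 seizes.
  N29 sheds 215 L/s: no online neighbours, lost.
No further seizures.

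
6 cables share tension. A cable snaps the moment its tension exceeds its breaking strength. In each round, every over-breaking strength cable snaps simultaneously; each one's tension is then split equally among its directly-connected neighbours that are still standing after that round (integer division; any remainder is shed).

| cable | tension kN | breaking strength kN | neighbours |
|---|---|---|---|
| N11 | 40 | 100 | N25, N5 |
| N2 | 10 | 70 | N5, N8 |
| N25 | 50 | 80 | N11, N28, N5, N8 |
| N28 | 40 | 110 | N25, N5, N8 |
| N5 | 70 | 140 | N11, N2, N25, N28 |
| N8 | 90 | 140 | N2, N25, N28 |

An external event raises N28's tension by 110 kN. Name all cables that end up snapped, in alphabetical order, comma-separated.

Round 1 — N28 at 150 > 110. N28 snaps.
  N28 sheds 150 kN to N25, N5, N8: 50 each.
    N25: 50+50 = 100 > 80
    N5: 70+50 = 120 ≤ 140
    N8: 90+50 = 140 ≤ 140
Round 2 — N25 snaps.
  N25 sheds 100 kN to N11, N5, N8: 33 each (1 lost).
    N11: 40+33 = 73 ≤ 100
    N5: 120+33 = 153 > 140
    N8: 140+33 = 173 > 140
Round 3 — N5, N8 snap.
  N5 sheds 153 kN to N11, N2: 76 each (1 lost).
    N11: 73+76 = 149 > 100
    N2: 10+76 = 86 > 70
  N8 sheds 173 kN to N2: 173 each.
    N2: 86+173 = 259 > 70
Round 4 — N11, N2 snap.
  N11 sheds 149 kN: no online neighbours, lost.
  N2 sheds 259 kN: no online neighbours, lost.
No further breaks.

N11, N2, N25, N28, N5, N8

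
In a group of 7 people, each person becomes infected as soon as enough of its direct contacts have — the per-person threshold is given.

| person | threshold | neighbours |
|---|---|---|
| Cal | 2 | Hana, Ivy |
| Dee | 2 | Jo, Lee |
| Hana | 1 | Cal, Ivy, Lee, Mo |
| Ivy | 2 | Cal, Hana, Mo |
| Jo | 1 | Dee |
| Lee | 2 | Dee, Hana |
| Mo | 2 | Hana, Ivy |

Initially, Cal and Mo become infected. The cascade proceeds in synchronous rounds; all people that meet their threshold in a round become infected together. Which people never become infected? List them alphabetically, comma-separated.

Round 1 — Cal, Mo become infected (initial).
Round 2 — checking thresholds:
  Hana: 2 of 4 neighbours ≥ 1, becomes infected.
  Ivy: 2 of 3 neighbours ≥ 2, becomes infected.
Round 3 — no new infections; cascade stops.

Dee, Jo, Lee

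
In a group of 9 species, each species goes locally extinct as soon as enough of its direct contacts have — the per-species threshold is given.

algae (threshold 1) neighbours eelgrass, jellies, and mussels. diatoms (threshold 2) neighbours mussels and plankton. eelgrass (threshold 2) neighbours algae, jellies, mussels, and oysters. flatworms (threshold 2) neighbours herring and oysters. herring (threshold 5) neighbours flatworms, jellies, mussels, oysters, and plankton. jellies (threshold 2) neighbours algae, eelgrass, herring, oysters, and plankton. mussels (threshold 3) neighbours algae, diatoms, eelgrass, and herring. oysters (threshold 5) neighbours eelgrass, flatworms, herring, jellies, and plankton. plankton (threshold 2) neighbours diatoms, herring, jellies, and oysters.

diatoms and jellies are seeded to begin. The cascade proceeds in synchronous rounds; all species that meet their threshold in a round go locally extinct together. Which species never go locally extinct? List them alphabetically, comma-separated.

Round 1 — diatoms, jellies go locally extinct (initial).
Round 2 — checking thresholds:
  algae: 1 of 3 neighbours ≥ 1, goes locally extinct.
  eelgrass: 1 of 4 neighbours < 2, below threshold.
  herring: 1 of 5 neighbours < 5, below threshold.
  mussels: 1 of 4 neighbours < 3, below threshold.
  oysters: 1 of 5 neighbours < 5, below threshold.
  plankton: 2 of 4 neighbours ≥ 2, goes locally extinct.
Round 3 — checking thresholds:
  eelgrass: 2 of 4 neighbours ≥ 2, goes locally extinct.
  herring: 2 of 5 neighbours < 5, below threshold.
  mussels: 2 of 4 neighbours < 3, below threshold.
  oysters: 2 of 5 neighbours < 5, below threshold.
Round 4 — checking thresholds:
  herring: 2 of 5 neighbours < 5, below threshold.
  mussels: 3 of 4 neighbours ≥ 3, goes locally extinct.
  oysters: 3 of 5 neighbours < 5, below threshold.
Round 5 — no new extinctions; cascade stops.

flatworms, herring, oysters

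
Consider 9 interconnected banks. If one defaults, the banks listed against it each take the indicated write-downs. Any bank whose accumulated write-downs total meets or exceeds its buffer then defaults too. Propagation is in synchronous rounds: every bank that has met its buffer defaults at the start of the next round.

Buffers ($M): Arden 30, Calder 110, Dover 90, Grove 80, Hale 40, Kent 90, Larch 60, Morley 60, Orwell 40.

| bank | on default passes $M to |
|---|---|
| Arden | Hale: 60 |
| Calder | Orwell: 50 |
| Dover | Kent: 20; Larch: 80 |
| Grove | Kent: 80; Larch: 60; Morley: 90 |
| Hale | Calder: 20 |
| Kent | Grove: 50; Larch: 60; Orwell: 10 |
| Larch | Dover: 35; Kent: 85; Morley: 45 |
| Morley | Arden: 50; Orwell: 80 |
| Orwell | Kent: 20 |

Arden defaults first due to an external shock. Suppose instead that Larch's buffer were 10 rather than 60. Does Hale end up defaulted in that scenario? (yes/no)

yes

With Larch's buffer at 10:
Round 1 — Arden defaults (initial).
  Hale: +60 → 60 ≥ 40
Round 2 — Hale defaults.
  Calder: +20 → 20 < 110
No further defaults.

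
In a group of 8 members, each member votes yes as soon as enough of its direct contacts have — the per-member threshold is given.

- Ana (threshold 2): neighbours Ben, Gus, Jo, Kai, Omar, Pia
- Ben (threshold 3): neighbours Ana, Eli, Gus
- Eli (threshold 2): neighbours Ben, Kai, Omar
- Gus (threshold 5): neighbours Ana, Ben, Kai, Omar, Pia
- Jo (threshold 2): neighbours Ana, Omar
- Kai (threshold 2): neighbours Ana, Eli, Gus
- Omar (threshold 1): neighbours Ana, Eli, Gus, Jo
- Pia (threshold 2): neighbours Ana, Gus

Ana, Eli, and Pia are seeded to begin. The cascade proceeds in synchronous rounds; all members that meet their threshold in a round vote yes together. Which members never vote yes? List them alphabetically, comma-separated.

Ben, Gus

Round 1 — Ana, Eli, Pia vote yes (initial).
Round 2 — checking thresholds:
  Ben: 2 of 3 neighbours < 3, holds.
  Gus: 2 of 5 neighbours < 5, holds.
  Jo: 1 of 2 neighbours < 2, holds.
  Kai: 2 of 3 neighbours ≥ 2, votes yes.
  Omar: 2 of 4 neighbours ≥ 1, votes yes.
Round 3 — checking thresholds:
  Ben: 2 of 3 neighbours < 3, holds.
  Gus: 4 of 5 neighbours < 5, holds.
  Jo: 2 of 2 neighbours ≥ 2, votes yes.
Round 4 — no new yes votes; cascade stops.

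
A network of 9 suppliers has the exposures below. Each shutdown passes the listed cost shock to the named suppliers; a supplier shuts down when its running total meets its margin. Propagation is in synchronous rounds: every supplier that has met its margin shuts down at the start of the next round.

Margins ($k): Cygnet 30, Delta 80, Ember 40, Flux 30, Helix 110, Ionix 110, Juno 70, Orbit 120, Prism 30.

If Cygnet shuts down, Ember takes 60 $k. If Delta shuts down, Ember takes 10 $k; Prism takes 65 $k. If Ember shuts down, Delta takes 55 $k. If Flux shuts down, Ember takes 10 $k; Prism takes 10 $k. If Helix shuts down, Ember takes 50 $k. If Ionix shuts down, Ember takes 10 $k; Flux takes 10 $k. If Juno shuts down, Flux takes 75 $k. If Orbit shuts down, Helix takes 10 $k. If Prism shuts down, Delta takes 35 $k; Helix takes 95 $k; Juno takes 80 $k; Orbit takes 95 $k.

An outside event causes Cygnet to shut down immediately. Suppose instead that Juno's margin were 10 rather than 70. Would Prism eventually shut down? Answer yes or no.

no

With Juno's margin at 10:
Round 1 — Cygnet shuts down (initial).
  Ember: +60 → 60 ≥ 40
Round 2 — Ember shuts down.
  Delta: +55 → 55 < 80
No further shutdowns.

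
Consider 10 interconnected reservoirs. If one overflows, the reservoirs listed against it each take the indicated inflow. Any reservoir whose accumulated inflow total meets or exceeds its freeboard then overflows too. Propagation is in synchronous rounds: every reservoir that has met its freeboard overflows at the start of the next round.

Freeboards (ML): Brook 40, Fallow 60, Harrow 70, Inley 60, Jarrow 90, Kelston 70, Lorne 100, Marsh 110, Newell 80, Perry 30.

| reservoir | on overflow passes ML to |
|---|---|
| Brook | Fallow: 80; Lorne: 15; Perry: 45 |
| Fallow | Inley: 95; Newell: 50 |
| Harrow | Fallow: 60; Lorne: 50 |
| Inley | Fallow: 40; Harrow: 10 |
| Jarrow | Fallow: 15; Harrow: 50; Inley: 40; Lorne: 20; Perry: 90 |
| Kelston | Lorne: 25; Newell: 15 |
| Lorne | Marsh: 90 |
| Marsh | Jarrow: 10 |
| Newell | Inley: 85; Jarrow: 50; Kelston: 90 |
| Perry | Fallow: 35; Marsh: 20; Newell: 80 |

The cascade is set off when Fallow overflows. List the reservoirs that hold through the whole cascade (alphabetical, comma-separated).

Brook, Harrow, Jarrow, Kelston, Lorne, Marsh, Newell, Perry

Round 1 — Fallow overflows (initial).
  Inley: +95 → 95 ≥ 60
  Newell: +50 → 50 < 80
Round 2 — Inley overflows.
  Harrow: +10 → 10 < 70
No further overflows.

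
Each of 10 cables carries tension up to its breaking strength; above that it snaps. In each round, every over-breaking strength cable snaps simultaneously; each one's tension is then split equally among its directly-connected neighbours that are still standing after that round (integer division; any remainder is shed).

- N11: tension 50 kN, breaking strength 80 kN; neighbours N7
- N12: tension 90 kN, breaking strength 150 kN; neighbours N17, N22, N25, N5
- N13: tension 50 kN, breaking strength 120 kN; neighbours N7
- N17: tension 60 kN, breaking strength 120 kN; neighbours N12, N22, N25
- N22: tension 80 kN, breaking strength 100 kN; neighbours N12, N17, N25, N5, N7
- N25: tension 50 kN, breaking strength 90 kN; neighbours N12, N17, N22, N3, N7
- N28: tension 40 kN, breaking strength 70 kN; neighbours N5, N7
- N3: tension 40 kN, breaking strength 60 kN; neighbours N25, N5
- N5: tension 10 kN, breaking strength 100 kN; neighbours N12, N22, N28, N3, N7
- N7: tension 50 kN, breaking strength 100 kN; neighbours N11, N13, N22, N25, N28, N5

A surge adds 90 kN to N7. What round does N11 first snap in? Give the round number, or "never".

never

Round 1 — N7 at 140 > 100. N7 snaps.
  N7 sheds 140 kN to N11, N13, N22, N25, N28, N5: 23 each (2 lost).
    N11: 50+23 = 73 ≤ 80
    N13: 50+23 = 73 ≤ 120
    N22: 80+23 = 103 > 100
    N25: 50+23 = 73 ≤ 90
    N28: 40+23 = 63 ≤ 70
    N5: 10+23 = 33 ≤ 100
Round 2 — N22 snaps.
  N22 sheds 103 kN to N12, N17, N25, N5: 25 each (3 lost).
    N12: 90+25 = 115 ≤ 150
    N17: 60+25 = 85 ≤ 120
    N25: 73+25 = 98 > 90
    N5: 33+25 = 58 ≤ 100
Round 3 — N25 snaps.
  N25 sheds 98 kN to N12, N17, N3: 32 each (2 lost).
    N12: 115+32 = 147 ≤ 150
    N17: 85+32 = 117 ≤ 120
    N3: 40+32 = 72 > 60
Round 4 — N3 snaps.
  N3 sheds 72 kN to N5: 72 each.
    N5: 58+72 = 130 > 100
Round 5 — N5 snaps.
  N5 sheds 130 kN to N12, N28: 65 each.
    N12: 147+65 = 212 > 150
    N28: 63+65 = 128 > 70
Round 6 — N12, N28 snap.
  N12 sheds 212 kN to N17: 212 each.
    N17: 117+212 = 329 > 120
  N28 sheds 128 kN: no online neighbours, lost.
Round 7 — N17 snaps.
  N17 sheds 329 kN: no online neighbours, lost.
No further breaks.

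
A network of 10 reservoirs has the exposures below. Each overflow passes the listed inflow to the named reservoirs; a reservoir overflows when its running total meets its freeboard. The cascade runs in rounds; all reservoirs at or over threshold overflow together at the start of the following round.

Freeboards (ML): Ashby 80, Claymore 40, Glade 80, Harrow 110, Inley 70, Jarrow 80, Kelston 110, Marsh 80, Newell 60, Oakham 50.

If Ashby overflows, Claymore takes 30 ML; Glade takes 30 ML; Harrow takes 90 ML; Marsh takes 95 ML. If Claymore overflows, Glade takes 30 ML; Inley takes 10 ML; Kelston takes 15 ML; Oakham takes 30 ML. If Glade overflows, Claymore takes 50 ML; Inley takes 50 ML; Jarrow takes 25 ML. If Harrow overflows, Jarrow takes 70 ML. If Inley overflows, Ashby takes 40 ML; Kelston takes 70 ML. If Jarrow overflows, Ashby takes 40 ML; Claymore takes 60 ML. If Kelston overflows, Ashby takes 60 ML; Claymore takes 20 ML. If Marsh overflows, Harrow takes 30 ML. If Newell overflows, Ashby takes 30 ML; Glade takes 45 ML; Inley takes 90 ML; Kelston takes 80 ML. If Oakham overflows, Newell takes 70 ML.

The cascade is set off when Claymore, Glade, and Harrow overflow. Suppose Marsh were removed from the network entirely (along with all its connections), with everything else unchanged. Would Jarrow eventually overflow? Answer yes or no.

With Marsh removed:
Round 1 — Claymore, Glade, Harrow overflow (initial).
  Inley: +10+50 → 60 < 70
  Jarrow: +25+70 → 95 ≥ 80
  Kelston: +15 → 15 < 110
  Oakham: +30 → 30 < 50
Round 2 — Jarrow overflows.
  Ashby: +40 → 40 < 80
No further overflows.

yes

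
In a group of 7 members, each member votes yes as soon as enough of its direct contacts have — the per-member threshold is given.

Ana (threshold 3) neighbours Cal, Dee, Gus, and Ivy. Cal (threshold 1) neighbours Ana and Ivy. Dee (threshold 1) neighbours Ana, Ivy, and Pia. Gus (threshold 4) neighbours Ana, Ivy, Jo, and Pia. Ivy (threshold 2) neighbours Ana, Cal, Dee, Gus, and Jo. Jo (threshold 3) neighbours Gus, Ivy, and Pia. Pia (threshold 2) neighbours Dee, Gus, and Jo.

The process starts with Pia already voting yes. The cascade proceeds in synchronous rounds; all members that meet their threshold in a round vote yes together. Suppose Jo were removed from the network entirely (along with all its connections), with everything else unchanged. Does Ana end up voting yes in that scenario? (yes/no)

With Jo removed:
Round 1 — Pia votes yes (initial).
Round 2 — checking thresholds:
  Dee: 1 of 3 neighbours ≥ 1, votes yes.
  Gus: 1 of 3 neighbours < 4, holds.
Round 3 — no new yes votes; cascade stops.

no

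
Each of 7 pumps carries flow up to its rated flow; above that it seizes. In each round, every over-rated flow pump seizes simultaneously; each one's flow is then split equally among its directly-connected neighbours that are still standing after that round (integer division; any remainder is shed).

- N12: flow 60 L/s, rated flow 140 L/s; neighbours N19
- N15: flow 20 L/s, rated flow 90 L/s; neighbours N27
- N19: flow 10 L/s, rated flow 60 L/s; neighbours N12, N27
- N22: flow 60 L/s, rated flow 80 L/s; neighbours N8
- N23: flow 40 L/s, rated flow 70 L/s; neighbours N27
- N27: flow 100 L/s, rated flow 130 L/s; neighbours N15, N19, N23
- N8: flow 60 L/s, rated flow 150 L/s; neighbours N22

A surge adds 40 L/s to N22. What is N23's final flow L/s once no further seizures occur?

Round 1 — N22 at 100 > 80. N22 seizes.
  N22 sheds 100 L/s to N8: 100 each.
    N8: 60+100 = 160 > 150
Round 2 — N8 seizes.
  N8 sheds 160 L/s: no online neighbours, lost.
No further seizures.

40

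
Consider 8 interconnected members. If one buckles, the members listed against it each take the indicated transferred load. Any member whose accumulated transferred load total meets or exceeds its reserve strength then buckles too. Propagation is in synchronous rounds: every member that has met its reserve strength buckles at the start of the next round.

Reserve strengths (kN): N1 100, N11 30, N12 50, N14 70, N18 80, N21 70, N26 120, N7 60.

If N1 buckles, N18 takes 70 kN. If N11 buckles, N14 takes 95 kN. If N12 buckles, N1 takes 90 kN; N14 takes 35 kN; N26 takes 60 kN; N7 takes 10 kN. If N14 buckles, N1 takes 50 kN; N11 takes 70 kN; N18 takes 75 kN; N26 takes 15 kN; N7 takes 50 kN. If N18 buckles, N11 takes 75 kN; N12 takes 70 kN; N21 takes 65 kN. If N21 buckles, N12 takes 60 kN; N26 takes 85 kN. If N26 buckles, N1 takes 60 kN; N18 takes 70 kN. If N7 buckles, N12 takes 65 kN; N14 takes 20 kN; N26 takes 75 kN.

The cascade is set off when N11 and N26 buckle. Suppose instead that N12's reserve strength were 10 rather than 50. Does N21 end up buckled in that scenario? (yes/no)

With N12's reserve strength at 10:
Round 1 — N11, N26 buckle (initial).
  N1: +60 → 60 < 100
  N14: +95 → 95 ≥ 70
  N18: +70 → 70 < 80
Round 2 — N14 buckles.
  N1: +50 → 110 ≥ 100
  N18: +75 → 145 ≥ 80
  N7: +50 → 50 < 60
Round 3 — N1, N18 buckle.
  N12: +70 → 70 ≥ 10
  N21: +65 → 65 < 70
Round 4 — N12 buckles.
  N7: +10 → 60 ≥ 60
Round 5 — N7 buckles.
No further bucklings.

no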